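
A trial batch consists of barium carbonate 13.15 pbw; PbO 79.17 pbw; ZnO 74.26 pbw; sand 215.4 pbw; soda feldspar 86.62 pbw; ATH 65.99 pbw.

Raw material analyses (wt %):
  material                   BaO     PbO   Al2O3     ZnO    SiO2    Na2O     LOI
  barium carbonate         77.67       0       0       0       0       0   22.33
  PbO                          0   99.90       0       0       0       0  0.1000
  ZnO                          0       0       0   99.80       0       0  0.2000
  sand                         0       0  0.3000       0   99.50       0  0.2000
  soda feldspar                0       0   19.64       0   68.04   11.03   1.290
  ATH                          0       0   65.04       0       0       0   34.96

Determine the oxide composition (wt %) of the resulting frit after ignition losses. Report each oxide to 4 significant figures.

Glass mass = 506.8 pbw (batch 534.6 − LOI 27.78).
Composition: BaO 2.015%, PbO 15.61%, Al2O3 11.95%, ZnO 14.62%, SiO2 53.92%, Na2O 1.885%

The working math runs at full precision in all steps — rounding to four significant figures applies to every intermediate as shown. Each reported value takes exactly one rounding — all derived quantities are carried in full float precision (totals, glass mass, LOI, yield, six oxide percentages) using the weight values at 506.8 pbw of glass as given in the question or the answer.
What the batch supplies per oxide:
  BaO: 13.15·0.7767 = 10.21 pbw
  PbO: 79.17·0.9990 = 79.09 pbw
  Al2O3: 215.4·0.003000 + 86.62·0.1964 + 65.99·0.6504 = 60.58 pbw
  ZnO: 74.26·0.9980 = 74.11 pbw
  SiO2: 215.4·0.9950 + 86.62·0.6804 = 273.3 pbw
  Na2O: 86.62·0.1103 = 9.554 pbw
LOI: 13.15·0.2233 + 79.17·0.001000 + 74.26·0.002000 + 215.4·0.002000 + 86.62·0.01290 + 65.99·0.3496 = 27.78 pbw
Glass mass = batch − LOI = 534.6 − 27.78 = 506.8 pbw (equal to the oxide-mass sum)
percent by weight: oxide/glass ×100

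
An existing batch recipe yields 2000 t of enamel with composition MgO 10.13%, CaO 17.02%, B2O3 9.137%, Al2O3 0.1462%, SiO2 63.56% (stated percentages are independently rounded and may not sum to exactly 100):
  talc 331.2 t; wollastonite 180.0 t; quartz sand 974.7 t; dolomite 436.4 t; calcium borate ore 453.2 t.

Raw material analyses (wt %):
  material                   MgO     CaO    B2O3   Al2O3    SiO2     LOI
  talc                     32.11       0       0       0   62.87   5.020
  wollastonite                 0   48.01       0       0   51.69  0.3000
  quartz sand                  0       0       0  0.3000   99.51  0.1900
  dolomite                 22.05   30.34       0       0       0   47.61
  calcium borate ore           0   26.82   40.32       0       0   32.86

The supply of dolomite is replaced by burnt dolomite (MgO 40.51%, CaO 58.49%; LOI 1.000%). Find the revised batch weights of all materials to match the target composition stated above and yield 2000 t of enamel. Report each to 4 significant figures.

Revised batch per 2000 t enamel:
  talc: 337.5 t
  wollastonite: 172.4 t
  quartz sand: 974.7 t
  burnt dolomite: 232.6 t
  calcium borate ore: 453.2 t
Total batch = 2170 t; LOI loss = 170.6 t

Working values are printed rounded to four significant digits as written. All arithmetic holds full float precision in every operation — every reported figure receives exactly one rounding; the derived quantities (totals, five oxide percentages, yield, net glass mass, LOI) are rebuilt in exact precision using the weight values per 2000 t of glass, exactly as printed in the problem or the answer.
Per-oxide target masses for 2000 t enamel:
  MgO: 10.13% × 2000 = 202.6 t
  CaO: 17.02% × 2000 = 340.4 t
  B2O3: 9.137% × 2000 = 182.7 t
  Al2O3: 0.1462% × 2000 = 2.924 t
  SiO2: 63.56% × 2000 = 1271 t
A balance pass over the oxides, working from each reported weight, at the basis given (sums match the target masses once rounding is allowed for):
  MgO: 337.5·0.3211 + 232.6·0.4051 = 202.6 t (target 202.6 t)
  CaO: 172.4·0.4801 + 232.6·0.5849 + 453.2·0.2682 = 340.4 t (target 340.4 t)
  B2O3: 453.2·0.4032 = 182.7 t (target 182.7 t)
  Al2O3: 974.7·0.003000 = 2.924 t (target 2.924 t)
  SiO2: 337.5·0.6287 + 172.4·0.5169 + 974.7·0.9951 = 1271 t (target 1271 t)
Glass-mass sanity pass: total charge less LOI = 2000 t (summing oxide targets gives 2000 t; with the basis standing at 2000 t — a pure rounding effect).
Batch total: Σ batch = 2170 t; LOI removed, Σ of batch·LOI: 170.6 t; yield = glass ÷ total batch = 92.14%.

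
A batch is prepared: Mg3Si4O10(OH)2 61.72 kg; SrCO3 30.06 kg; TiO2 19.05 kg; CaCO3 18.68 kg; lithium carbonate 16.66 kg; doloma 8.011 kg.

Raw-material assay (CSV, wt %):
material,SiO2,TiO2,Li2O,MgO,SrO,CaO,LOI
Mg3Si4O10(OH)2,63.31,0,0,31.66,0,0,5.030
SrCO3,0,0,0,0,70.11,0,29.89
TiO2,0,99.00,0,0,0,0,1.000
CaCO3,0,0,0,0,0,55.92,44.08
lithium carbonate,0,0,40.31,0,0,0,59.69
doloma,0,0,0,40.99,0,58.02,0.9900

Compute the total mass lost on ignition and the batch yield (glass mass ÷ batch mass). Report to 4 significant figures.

Every computation holds exact precision in all steps — values along the way are displayed, with 4-significant-figure rounding, alongside each step — a single rounding finalizes each reported figure; the derived quantities (totals, the six compositions, the yield, net glass mass, ignition loss) are computed using the weight values per 123.6 kg of glass in full float precision as written in the problem or the answer.
Per-material ignition loss:
  Mg3Si4O10(OH)2: 61.72 × 0.05030 = 3.105 kg
  SrCO3: 30.06 × 0.2989 = 8.985 kg
  TiO2: 19.05 × 0.01000 = 0.1905 kg
  CaCO3: 18.68 × 0.4408 = 8.234 kg
  lithium carbonate: 16.66 × 0.5969 = 9.944 kg
  doloma: 8.011 × 0.009900 = 0.07931 kg
Total LOI = 30.54 kg
Glass = batch − LOI = 154.2 − 30.54 = 123.6 kg

LOI loss = 30.54 kg; glass = 123.6 kg; yield = 80.19%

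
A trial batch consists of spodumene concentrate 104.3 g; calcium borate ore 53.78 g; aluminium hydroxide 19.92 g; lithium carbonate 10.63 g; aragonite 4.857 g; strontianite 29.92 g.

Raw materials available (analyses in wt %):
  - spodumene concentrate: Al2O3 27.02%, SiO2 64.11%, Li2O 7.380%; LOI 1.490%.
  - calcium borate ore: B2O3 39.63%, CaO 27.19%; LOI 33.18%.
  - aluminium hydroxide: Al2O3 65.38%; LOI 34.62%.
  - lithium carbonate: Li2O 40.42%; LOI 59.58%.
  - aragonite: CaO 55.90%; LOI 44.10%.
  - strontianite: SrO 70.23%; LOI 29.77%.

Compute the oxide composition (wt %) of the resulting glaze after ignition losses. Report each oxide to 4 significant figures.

In-progress results are displayed with 4-significant-digit rounding across the worked steps — all arithmetic runs at full float precision at every stage — each reported number is rounded only once — all derived quantities, including yield, net glass mass, ignition loss, totals, the six compositions, are re-derived using the weight values per 179.7 g of glass at full precision as given in problem or answer.
Oxide-by-oxide delivered mass:
  Al2O3: 104.3·0.2702 + 19.92·0.6538 = 41.21 g
  B2O3: 53.78·0.3963 = 21.31 g
  SrO: 29.92·0.7023 = 21.01 g
  SiO2: 104.3·0.6411 = 66.87 g
  Li2O: 104.3·0.07380 + 10.63·0.4042 = 11.99 g
  CaO: 53.78·0.2719 + 4.857·0.5590 = 17.34 g
LOI: 104.3·0.01490 + 53.78·0.3318 + 19.92·0.3462 + 10.63·0.5958 + 4.857·0.4410 + 29.92·0.2977 = 43.68 g
Net of LOI, the glass mass = 223.4 − 43.68 = 179.7 g (= Σ oxide masses)
percent by weight: oxide/glass ×100

Glass mass = 179.7 g (batch 223.4 − LOI 43.68).
Composition: Al2O3 22.93%, B2O3 11.86%, SrO 11.69%, SiO2 37.20%, Li2O 6.673%, CaO 9.647%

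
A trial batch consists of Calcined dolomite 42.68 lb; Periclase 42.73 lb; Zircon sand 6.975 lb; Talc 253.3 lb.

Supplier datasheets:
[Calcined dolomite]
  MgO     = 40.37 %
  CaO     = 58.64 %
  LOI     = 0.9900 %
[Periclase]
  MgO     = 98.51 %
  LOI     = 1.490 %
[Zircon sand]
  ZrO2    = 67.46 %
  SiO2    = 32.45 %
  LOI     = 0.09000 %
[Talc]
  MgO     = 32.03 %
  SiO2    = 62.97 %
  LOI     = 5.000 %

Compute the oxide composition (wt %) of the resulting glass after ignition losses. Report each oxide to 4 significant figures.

Intermediates are displayed rounded off to 4 significant digits in the working; every computation runs at full float precision throughout — every reported number takes just one rounding; derived quantities (the totals, net glass mass, the four compositions, yield, LOI) are rebuilt at exact precision using the weight values on 332.0 lb of glass, as written in problem or answer.
Oxide masses out of the charge:
  ZrO2: 6.975·0.6746 = 4.705 lb
  MgO: 42.68·0.4037 + 42.73·0.9851 + 253.3·0.3203 = 140.5 lb
  SiO2: 6.975·0.3245 + 253.3·0.6297 = 161.8 lb
  CaO: 42.68·0.5864 = 25.03 lb
LOI: 42.68·0.009900 + 42.73·0.01490 + 6.975·9.000e-04 + 253.3·0.05000 = 13.73 lb
batch − LOI leaves glass = 345.7 − 13.73 = 332.0 lb (= the summed oxide contributions)
percent by weight: oxide/glass ×100

Glass mass = 332.0 lb (batch 345.7 − LOI 13.73).
Composition: ZrO2 1.417%, MgO 42.31%, SiO2 48.73%, CaO 7.539%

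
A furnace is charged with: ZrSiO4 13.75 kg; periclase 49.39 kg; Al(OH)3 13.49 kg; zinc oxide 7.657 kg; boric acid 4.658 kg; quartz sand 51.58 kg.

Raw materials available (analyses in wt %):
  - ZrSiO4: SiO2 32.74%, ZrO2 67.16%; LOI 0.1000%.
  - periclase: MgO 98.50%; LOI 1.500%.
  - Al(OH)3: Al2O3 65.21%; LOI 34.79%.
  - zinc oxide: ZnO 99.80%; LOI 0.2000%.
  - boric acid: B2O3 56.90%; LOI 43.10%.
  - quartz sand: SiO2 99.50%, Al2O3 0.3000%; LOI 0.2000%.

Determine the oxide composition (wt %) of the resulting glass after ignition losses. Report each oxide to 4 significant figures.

Glass mass = 133.0 kg (batch 140.5 − LOI 7.574).
Composition: SiO2 41.99%, ZnO 5.748%, ZrO2 6.946%, B2O3 1.994%, MgO 36.59%, Al2O3 6.733%

The working math holds full precision throughout — values along the way are displayed rounded to 4 significant figures. Each reported figure is rounded only once; all derived quantities, including ignition loss, the six compositions, net glass mass, totals, the yield, are carried starting from the weights on 133.0 kg of glass at exact precision, as quoted within the problem or the answer.
Oxide-by-oxide delivered mass:
  SiO2: 13.75·0.3274 + 51.58·0.9950 = 55.82 kg
  ZnO: 7.657·0.9980 = 7.642 kg
  ZrO2: 13.75·0.6716 = 9.234 kg
  B2O3: 4.658·0.5690 = 2.650 kg
  MgO: 49.39·0.9850 = 48.65 kg
  Al2O3: 13.49·0.6521 + 51.58·0.003000 = 8.952 kg
LOI: 13.75·0.001000 + 49.39·0.01500 + 13.49·0.3479 + 7.657·0.002000 + 4.658·0.4310 + 51.58·0.002000 = 7.574 kg
The glass mass, total less LOI, = 140.5 − 7.574 = 133.0 kg (= the summed oxide contributions)
percent share: oxide ÷ glass, ×100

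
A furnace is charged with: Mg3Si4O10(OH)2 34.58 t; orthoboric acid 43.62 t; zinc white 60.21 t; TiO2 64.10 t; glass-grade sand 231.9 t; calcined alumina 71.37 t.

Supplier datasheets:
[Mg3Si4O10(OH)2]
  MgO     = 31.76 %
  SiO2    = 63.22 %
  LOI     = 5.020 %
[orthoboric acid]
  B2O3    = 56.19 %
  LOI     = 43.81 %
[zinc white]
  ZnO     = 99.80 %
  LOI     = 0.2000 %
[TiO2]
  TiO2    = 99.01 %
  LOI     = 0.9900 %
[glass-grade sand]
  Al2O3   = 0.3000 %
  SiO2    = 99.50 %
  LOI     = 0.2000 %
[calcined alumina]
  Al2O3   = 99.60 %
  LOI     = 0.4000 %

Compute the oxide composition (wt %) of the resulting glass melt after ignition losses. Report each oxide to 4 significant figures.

Glass mass = 483.4 t (batch 505.8 − LOI 22.35).
Composition: ZnO 12.43%, MgO 2.272%, TiO2 13.13%, B2O3 5.070%, Al2O3 14.85%, SiO2 52.25%

All internal work runs at full float precision throughout; in-progress results are shown rounded off to 4 significant figures within the worked lines. Every reported figure receives exactly one rounding. The derived quantities, which include yield, the six compositions, totals, ignition loss, net glass mass, are recomputed in exact precision, precisely as stated by question or answer, starting from the weights at 483.4 t of glass.
Delivered oxide masses:
  ZnO: 60.21·0.9980 = 60.09 t
  MgO: 34.58·0.3176 = 10.98 t
  TiO2: 64.10·0.9901 = 63.47 t
  B2O3: 43.62·0.5619 = 24.51 t
  Al2O3: 231.9·0.003000 + 71.37·0.9960 = 71.78 t
  SiO2: 34.58·0.6322 + 231.9·0.9950 = 252.6 t
LOI: 34.58·0.05020 + 43.62·0.4381 + 60.21·0.002000 + 64.10·0.009900 + 231.9·0.002000 + 71.37·0.004000 = 22.35 t
The glass mass, total less LOI, = 505.8 − 22.35 = 483.4 t (equal to the oxide-mass sum)
percent share: oxide ÷ glass, ×100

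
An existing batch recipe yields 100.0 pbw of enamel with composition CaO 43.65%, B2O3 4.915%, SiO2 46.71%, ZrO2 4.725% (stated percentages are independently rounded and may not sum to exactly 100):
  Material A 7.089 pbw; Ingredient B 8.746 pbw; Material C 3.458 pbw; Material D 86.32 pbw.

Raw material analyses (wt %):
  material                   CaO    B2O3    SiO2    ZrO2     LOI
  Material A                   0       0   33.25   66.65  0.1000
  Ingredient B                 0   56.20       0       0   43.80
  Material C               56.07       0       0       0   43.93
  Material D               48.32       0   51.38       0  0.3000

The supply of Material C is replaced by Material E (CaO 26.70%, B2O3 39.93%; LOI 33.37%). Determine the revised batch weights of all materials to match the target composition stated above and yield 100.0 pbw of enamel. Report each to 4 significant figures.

All arithmetic keeps full float precision all the way through; working values are shown rounded to four significant figures as written. A single rounding produces every reported result — the derived quantities are rebuilt from the weighed amounts at 100.0 pbw of glass at full precision (four oxide percentages, the yield, totals, LOI, net glass mass), as quoted within problem or answer.
Oxide mass targets, per 100.0 pbw enamel:
  CaO: 43.65% × 100.0 = 43.65 pbw
  B2O3: 4.915% × 100.0 = 4.915 pbw
  SiO2: 46.71% × 100.0 = 46.71 pbw
  ZrO2: 4.725% × 100.0 = 4.725 pbw
Sums-versus-targets review per the reported batch figures, for the quoted basis mass (summed amounts equal target values exact up to rounding of places):
  CaO: 7.261·0.2670 + 86.32·0.4832 = 43.65 pbw (target 43.65 pbw)
  B2O3: 3.587·0.5620 + 7.261·0.3993 = 4.915 pbw (target 4.915 pbw)
  SiO2: 7.089·0.3325 + 86.32·0.5138 = 46.71 pbw (target 46.71 pbw)
  ZrO2: 7.089·0.6665 = 4.725 pbw (target 4.725 pbw)
Glass mass check: whole batch net of LOI = 100.0 pbw (summing oxide targets gives 100.0 pbw; versus the stated basis of 100.0 pbw — gaps are rounding artifacts).
Batch total: Σ batch = 104.3 pbw; the LOI term Σ batch·LOI equals 4.260 pbw; yield, glass over the total, = 95.91%.

Revised batch per 100.0 pbw enamel:
  Material A: 7.089 pbw
  Ingredient B: 3.587 pbw
  Material E: 7.261 pbw
  Material D: 86.32 pbw
Total batch = 104.3 pbw; LOI loss = 4.260 pbw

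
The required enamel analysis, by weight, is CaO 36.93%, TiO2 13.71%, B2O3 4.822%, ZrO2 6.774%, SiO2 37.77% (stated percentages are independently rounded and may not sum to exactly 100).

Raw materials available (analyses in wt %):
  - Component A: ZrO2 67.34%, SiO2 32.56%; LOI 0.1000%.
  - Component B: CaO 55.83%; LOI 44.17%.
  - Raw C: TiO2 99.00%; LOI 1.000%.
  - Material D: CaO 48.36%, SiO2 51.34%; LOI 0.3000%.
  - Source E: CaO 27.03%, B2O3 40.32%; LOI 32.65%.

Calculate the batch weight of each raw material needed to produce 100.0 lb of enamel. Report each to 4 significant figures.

Batch per 100.0 lb enamel:
  Component A: 10.06 lb
  Component B: 2.158 lb
  Raw C: 13.85 lb
  Material D: 67.19 lb
  Source E: 11.96 lb
Total batch = 105.2 lb; LOI loss = 5.208 lb; yield = 95.05%

In-progress results appear rounded to 4 significant figures between the steps — the working math keeps full precision all the way through; exactly one rounding lands on each reported figure. The derived quantities (totals, yield, the five compositions, LOI, glass mass) are re-derived starting from the weights for 100.0 lb of glass in full precision precisely as stated by question or answer.
Per-oxide target masses for 100.0 lb enamel:
  CaO: 36.93% × 100.0 = 36.93 lb
  TiO2: 13.71% × 100.0 = 13.71 lb
  B2O3: 4.822% × 100.0 = 4.822 lb
  ZrO2: 6.774% × 100.0 = 6.774 lb
  SiO2: 37.77% × 100.0 = 37.77 lb
Sums-versus-targets review with the batch weights as given, for the quoted basis mass (oxide sums agree with the targets within answer rounding):
  CaO: 2.158·0.5583 + 67.19·0.4836 + 11.96·0.2703 = 36.93 lb (target 36.93 lb)
  TiO2: 13.85·0.9900 = 13.71 lb (target 13.71 lb)
  B2O3: 11.96·0.4032 = 4.822 lb (target 4.822 lb)
  ZrO2: 10.06·0.6734 = 6.774 lb (target 6.774 lb)
  SiO2: 10.06·0.3256 + 67.19·0.5134 = 37.77 lb (target 37.77 lb)
Glass-mass sanity pass: the batch minus its LOI: 100.0 lb (summing oxide targets gives 100.0 lb; basis as stated: 100.0 lb — differing by rounding only).
Batch grand total — Σ batch = 105.2 lb; ignition loss, Σ(batch × LOI) = 5.208 lb; yield = glass ÷ total batch = 95.05%.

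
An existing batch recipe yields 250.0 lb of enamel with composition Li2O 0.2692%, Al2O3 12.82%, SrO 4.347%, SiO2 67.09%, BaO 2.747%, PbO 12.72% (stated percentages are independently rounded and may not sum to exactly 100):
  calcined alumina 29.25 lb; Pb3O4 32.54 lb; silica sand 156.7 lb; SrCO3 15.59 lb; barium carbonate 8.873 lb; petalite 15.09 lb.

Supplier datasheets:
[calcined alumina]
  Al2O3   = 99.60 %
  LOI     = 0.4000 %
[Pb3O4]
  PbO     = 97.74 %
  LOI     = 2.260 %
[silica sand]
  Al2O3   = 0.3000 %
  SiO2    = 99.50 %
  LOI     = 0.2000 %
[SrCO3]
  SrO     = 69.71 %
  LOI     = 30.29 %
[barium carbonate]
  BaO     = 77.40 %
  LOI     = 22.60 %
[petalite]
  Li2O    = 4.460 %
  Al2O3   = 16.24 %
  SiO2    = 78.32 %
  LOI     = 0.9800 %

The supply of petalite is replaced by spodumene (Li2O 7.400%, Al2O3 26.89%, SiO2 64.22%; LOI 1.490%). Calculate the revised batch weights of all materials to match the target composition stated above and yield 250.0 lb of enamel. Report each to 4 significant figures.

The intermediate values are printed rounded off to 4 significant figures on the page — all arithmetic carries full precision at all times. A single rounding completes every reported value; derived quantities, which include the six compositions, net glass mass, ignition loss, yield, the totals, are rebuilt at exact precision, exactly as shown in either problem or answer, from the weighed amounts per 250.0 lb of glass.
Target oxide masses per 250.0 lb enamel:
  Li2O: 0.2692% × 250.0 = 0.6730 lb
  Al2O3: 12.82% × 250.0 = 32.05 lb
  SrO: 4.347% × 250.0 = 10.87 lb
  SiO2: 67.09% × 250.0 = 167.7 lb
  BaO: 2.747% × 250.0 = 6.868 lb
  PbO: 12.72% × 250.0 = 31.80 lb
Per-oxide balance check with the batch weights as given, per the basis as stated (oxide sums agree with the targets once rounding is allowed for):
  Li2O: 9.095·0.07400 = 0.6730 lb (target 0.6730 lb)
  Al2O3: 29.23·0.9960 + 162.7·0.003000 + 9.095·0.2689 = 32.05 lb (target 32.05 lb)
  SrO: 15.59·0.6971 = 10.87 lb (target 10.87 lb)
  SiO2: 162.7·0.9950 + 9.095·0.6422 = 167.7 lb (target 167.7 lb)
  BaO: 8.873·0.7740 = 6.868 lb (target 6.868 lb)
  PbO: 32.54·0.9774 = 31.80 lb (target 31.80 lb)
Glass-mass closure: the batch minus its LOI: 250.0 lb (the targets, summed, come to 250.0 lb; against the stated basis, 250.0 lb — a pure rounding effect).
Summing the batch: Σ batch = 258.0 lb; ignition loss, Σ(batch × LOI) = 8.041 lb; yield: glass divided by total = 96.88%.

Revised batch per 250.0 lb enamel:
  calcined alumina: 29.23 lb
  Pb3O4: 32.54 lb
  silica sand: 162.7 lb
  SrCO3: 15.59 lb
  barium carbonate: 8.873 lb
  spodumene: 9.095 lb
Total batch = 258.0 lb; LOI loss = 8.041 lb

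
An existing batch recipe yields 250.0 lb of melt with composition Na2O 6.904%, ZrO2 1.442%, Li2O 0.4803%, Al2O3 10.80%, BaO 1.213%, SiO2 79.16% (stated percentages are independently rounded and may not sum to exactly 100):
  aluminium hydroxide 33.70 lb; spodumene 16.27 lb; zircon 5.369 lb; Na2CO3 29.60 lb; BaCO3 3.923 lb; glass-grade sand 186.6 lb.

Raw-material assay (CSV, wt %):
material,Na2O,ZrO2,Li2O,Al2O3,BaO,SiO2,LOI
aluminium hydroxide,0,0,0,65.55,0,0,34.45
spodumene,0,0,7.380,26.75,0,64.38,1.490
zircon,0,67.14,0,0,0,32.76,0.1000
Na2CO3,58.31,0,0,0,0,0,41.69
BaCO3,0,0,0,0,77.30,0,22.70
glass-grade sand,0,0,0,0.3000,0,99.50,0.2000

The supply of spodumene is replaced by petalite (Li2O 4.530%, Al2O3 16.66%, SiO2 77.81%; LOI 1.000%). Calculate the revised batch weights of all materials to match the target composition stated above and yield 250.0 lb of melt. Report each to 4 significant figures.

Revised batch per 250.0 lb melt:
  aluminium hydroxide: 33.65 lb
  petalite: 26.51 lb
  zircon: 5.369 lb
  Na2CO3: 29.60 lb
  BaCO3: 3.923 lb
  glass-grade sand: 176.4 lb
Total batch = 275.5 lb; LOI loss = 25.45 lb

Intermediates appear rounded off to 4 significant figures in the printout — all internal work maintains full float precision end to end. Each reported value carries a single rounding — all derived quantities (glass mass, the totals, the six compositions, LOI, the yield) are computed at exact precision from the weighed amounts at 250.0 lb of glass, exactly as printed in either problem or answer.
The oxide mass targets at 250.0 lb melt:
  Na2O: 6.904% × 250.0 = 17.26 lb
  ZrO2: 1.442% × 250.0 = 3.605 lb
  Li2O: 0.4803% × 250.0 = 1.201 lb
  Al2O3: 10.80% × 250.0 = 27.00 lb
  BaO: 1.213% × 250.0 = 3.032 lb
  SiO2: 79.16% × 250.0 = 197.9 lb
Balance tally, oxide-wise, with the batch weights as given, under the basis named above (sums match the target masses exact up to rounding of places):
  Na2O: 29.60·0.5831 = 17.26 lb (target 17.26 lb)
  ZrO2: 5.369·0.6714 = 3.605 lb (target 3.605 lb)
  Li2O: 26.51·0.04530 = 1.201 lb (target 1.201 lb)
  Al2O3: 33.65·0.6555 + 26.51·0.1666 + 176.4·0.003000 = 27.00 lb (target 27.00 lb)
  BaO: 3.923·0.7730 = 3.032 lb (target 3.032 lb)
  SiO2: 26.51·0.7781 + 5.369·0.3276 + 176.4·0.9950 = 197.9 lb (target 197.9 lb)
Mass balance on the glass: batch Σ − ignition loss = 250.0 lb (the Σ of target masses is 250.0 lb; versus the stated basis of 250.0 lb — any gap is answer rounding).
Batch total: Σ batch = 275.5 lb; ignition loss, Σ(batch × LOI) = 25.45 lb; as yield: glass ÷ batch → 90.76%.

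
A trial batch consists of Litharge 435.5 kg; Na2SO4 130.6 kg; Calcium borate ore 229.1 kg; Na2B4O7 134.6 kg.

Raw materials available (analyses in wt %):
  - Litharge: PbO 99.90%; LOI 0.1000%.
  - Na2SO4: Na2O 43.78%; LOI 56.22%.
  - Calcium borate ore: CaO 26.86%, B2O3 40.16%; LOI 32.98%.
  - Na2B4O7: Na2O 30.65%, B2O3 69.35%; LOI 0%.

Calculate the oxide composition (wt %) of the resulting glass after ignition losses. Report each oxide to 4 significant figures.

Glass mass = 780.4 kg (batch 929.8 − LOI 149.4).
Composition: PbO 55.75%, Na2O 12.61%, CaO 7.885%, B2O3 23.75%

All arithmetic keeps full float precision through every step; values along the way are shown (rounded to 4 significant figures) alongside each step; each reported figure receives exactly one rounding; derived quantities (the totals, ignition loss, yield, four oxide percentages, net glass mass) are carried using the weight values at 780.4 kg of glass in full precision, as they appear in the question or the answer.
Oxide-by-oxide delivered mass:
  PbO: 435.5·0.9990 = 435.1 kg
  Na2O: 130.6·0.4378 + 134.6·0.3065 = 98.43 kg
  CaO: 229.1·0.2686 = 61.54 kg
  B2O3: 229.1·0.4016 + 134.6·0.6935 = 185.4 kg
LOI: 435.5·0.001000 + 130.6·0.5622 + 229.1·0.3298 = 149.4 kg
Net of LOI, the glass mass = 929.8 − 149.4 = 780.4 kg (the oxide masses sum to this)
oxide / glass × 100 gives the wt %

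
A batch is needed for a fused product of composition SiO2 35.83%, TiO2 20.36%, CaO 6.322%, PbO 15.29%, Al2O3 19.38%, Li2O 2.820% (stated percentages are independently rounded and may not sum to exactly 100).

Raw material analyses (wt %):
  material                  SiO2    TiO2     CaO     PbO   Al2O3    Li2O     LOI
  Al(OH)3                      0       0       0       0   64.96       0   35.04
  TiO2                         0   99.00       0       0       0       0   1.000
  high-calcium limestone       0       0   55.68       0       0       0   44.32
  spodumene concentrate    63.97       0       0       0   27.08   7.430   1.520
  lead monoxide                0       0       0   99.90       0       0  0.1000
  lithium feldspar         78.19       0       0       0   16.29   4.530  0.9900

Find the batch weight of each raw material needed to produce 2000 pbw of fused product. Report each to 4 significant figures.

Batch per 2000 pbw fused product:
  Al(OH)3: 282.2 pbw
  TiO2: 411.3 pbw
  high-calcium limestone: 227.1 pbw
  spodumene concentrate: 399.7 pbw
  lead monoxide: 306.1 pbw
  lithium feldspar: 589.5 pbw
Total batch = 2216 pbw; LOI loss = 215.9 pbw; yield = 90.26%

The working math runs at full float precision at every stage. Values along the way are printed, rounded to four significant digits, when written out — exactly one rounding lands on every reported result — the derived quantities, which include the totals, six oxide percentages, net glass mass, the yield, LOI, are recomputed at exact precision, precisely as stated by the question or the answer, starting from the weights per 2000 pbw of glass.
Target oxide masses per 2000 pbw fused product:
  SiO2: 35.83% × 2000 = 716.6 pbw
  TiO2: 20.36% × 2000 = 407.2 pbw
  CaO: 6.322% × 2000 = 126.4 pbw
  PbO: 15.29% × 2000 = 305.8 pbw
  Al2O3: 19.38% × 2000 = 387.6 pbw
  Li2O: 2.820% × 2000 = 56.40 pbw
Checking each oxide sum on the weights just shown, on the stated basis (every target is met by its sum exact up to rounding of places):
  SiO2: 399.7·0.6397 + 589.5·0.7819 = 716.6 pbw (target 716.6 pbw)
  TiO2: 411.3·0.9900 = 407.2 pbw (target 407.2 pbw)
  CaO: 227.1·0.5568 = 126.4 pbw (target 126.4 pbw)
  PbO: 306.1·0.9990 = 305.8 pbw (target 305.8 pbw)
  Al2O3: 282.2·0.6496 + 399.7·0.2708 + 589.5·0.1629 = 387.6 pbw (target 387.6 pbw)
  Li2O: 399.7·0.07430 + 589.5·0.04530 = 56.40 pbw (target 56.40 pbw)
Glass-mass closure: batch total minus LOI = 2000 pbw (oxide target masses add up to 2000 pbw; versus the stated basis of 2000 pbw — any gap is answer rounding).
Whole-batch sum: Σ batch = 2216 pbw; LOI loss = Σ batch·LOI = 215.9 pbw; glass ÷ batch gives a yield of 90.26%.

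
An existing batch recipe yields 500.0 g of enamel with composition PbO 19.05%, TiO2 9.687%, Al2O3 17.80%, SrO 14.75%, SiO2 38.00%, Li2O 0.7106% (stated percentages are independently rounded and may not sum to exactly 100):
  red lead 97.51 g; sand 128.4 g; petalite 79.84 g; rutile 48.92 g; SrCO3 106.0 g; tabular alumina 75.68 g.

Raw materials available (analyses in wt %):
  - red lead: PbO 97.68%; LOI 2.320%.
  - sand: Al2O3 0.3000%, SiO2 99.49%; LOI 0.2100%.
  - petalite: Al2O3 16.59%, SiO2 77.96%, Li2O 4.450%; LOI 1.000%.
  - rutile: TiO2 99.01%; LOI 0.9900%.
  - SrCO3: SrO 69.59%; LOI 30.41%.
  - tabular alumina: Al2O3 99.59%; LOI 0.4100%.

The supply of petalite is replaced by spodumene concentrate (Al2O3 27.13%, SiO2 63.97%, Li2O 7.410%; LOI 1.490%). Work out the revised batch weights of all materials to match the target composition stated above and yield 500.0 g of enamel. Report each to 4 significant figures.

All internal work runs at exact precision in every operation — working values are printed, rounded to 4 significant figures, when written out; exactly one rounding lands on each reported value. The derived quantities are recomputed at full precision (the totals, six oxide percentages, net glass mass, yield, ignition loss) starting from the weights per 500.0 g of glass as written in question or answer.
Target masses of each oxide per 500.0 g enamel:
  PbO: 19.05% × 500.0 = 95.25 g
  TiO2: 9.687% × 500.0 = 48.44 g
  Al2O3: 17.80% × 500.0 = 89.00 g
  SrO: 14.75% × 500.0 = 73.75 g
  SiO2: 38.00% × 500.0 = 190.0 g
  Li2O: 0.7106% × 500.0 = 3.553 g
A balance pass over the oxides, with the batch weights as given, versus the basis set out (target by target, the sums agree net of answer rounding effects):
  PbO: 97.51·0.9768 = 95.25 g (target 95.25 g)
  TiO2: 48.92·0.9901 = 48.44 g (target 48.44 g)
  Al2O3: 160.1·0.003000 + 47.95·0.2713 + 75.82·0.9959 = 89.00 g (target 89.00 g)
  SrO: 106.0·0.6959 = 73.77 g (target 73.75 g)
  SiO2: 160.1·0.9949 + 47.95·0.6397 = 190.0 g (target 190.0 g)
  Li2O: 47.95·0.07410 = 3.553 g (target 3.553 g)
Glass mass check: Σ batch − LOI loss = 500.0 g (oxide target masses add up to 500.0 g; against the stated basis, 500.0 g — a pure rounding effect).
Total batch = Σ batch = 536.3 g; ignition loss, Σ(batch × LOI) = 36.34 g; glass ÷ batch gives a yield of 93.22%.

Revised batch per 500.0 g enamel:
  red lead: 97.51 g
  sand: 160.1 g
  spodumene concentrate: 47.95 g
  rutile: 48.92 g
  SrCO3: 106.0 g
  tabular alumina: 75.82 g
Total batch = 536.3 g; LOI loss = 36.34 g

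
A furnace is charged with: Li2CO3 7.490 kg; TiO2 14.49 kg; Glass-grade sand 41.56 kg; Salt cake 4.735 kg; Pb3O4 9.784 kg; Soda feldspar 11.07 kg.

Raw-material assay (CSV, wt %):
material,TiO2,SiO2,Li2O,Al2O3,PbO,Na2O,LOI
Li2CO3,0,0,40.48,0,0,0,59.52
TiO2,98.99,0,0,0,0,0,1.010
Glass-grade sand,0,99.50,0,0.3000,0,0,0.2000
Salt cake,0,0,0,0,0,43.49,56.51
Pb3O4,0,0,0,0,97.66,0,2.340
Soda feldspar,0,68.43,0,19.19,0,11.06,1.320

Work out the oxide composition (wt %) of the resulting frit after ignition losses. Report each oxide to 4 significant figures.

Glass mass = 81.39 kg (batch 89.13 − LOI 7.738).
Composition: TiO2 17.62%, SiO2 60.11%, Li2O 3.725%, Al2O3 2.763%, PbO 11.74%, Na2O 4.034%

In-progress results are printed rounded to four significant digits across the worked steps. The working math carries exact precision in all steps; each reported figure takes a single rounding. Derived quantities (net glass mass, totals, LOI, six oxide percentages, the yield) are rebuilt starting from the weights for 81.39 kg of glass at full precision, precisely as stated by either problem or answer.
Per-oxide mass from batch:
  TiO2: 14.49·0.9899 = 14.34 kg
  SiO2: 41.56·0.9950 + 11.07·0.6843 = 48.93 kg
  Li2O: 7.490·0.4048 = 3.032 kg
  Al2O3: 41.56·0.003000 + 11.07·0.1919 = 2.249 kg
  PbO: 9.784·0.9766 = 9.555 kg
  Na2O: 4.735·0.4349 + 11.07·0.1106 = 3.284 kg
LOI: 7.490·0.5952 + 14.49·0.01010 + 41.56·0.002000 + 4.735·0.5651 + 9.784·0.02340 + 11.07·0.01320 = 7.738 kg
The glass mass, total less LOI, = 89.13 − 7.738 = 81.39 kg (equal to the oxide-mass sum)
oxide / glass × 100 gives the wt %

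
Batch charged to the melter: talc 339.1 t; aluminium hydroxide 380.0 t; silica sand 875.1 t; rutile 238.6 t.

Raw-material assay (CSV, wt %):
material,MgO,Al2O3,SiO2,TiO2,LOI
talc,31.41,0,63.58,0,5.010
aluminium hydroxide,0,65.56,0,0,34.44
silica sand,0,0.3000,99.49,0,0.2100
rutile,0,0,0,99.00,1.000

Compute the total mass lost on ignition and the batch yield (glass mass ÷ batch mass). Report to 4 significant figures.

Working values are shown rounded to four significant figures on the page. All arithmetic maintains full float precision throughout. Every reported value takes a single rounding — derived quantities are rebuilt from the batch weights at 1681 t of glass at full precision (the totals, four oxide percentages, ignition loss, yield, net glass mass), precisely as stated by question or answer.
LOI of each material in turn:
  talc: 339.1 × 0.05010 = 16.99 t
  aluminium hydroxide: 380.0 × 0.3444 = 130.9 t
  silica sand: 875.1 × 0.002100 = 1.838 t
  rutile: 238.6 × 0.01000 = 2.386 t
Total LOI = 152.1 t
Glass = batch − LOI = 1833 − 152.1 = 1681 t

LOI loss = 152.1 t; glass = 1681 t; yield = 91.70%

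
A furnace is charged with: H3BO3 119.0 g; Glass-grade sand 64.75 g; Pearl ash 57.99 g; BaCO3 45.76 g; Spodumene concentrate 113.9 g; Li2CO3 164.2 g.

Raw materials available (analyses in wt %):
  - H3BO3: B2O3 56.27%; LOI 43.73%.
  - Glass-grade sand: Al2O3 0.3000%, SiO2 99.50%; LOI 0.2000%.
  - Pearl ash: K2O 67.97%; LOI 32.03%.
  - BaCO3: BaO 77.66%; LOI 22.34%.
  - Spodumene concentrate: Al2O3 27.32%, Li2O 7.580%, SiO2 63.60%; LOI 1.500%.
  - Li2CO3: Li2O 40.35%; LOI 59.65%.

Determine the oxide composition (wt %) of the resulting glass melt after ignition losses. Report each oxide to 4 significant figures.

All arithmetic carries exact precision through every step. The intermediate values are shown, rounded to four significant figures, between the steps; each reported value sees exactly one rounding. The derived quantities, which include net glass mass, totals, the yield, the six compositions, LOI, are computed at full precision, as given in the problem or answer text, from the batch weights at 385.0 g of glass.
Delivered oxide masses:
  Al2O3: 64.75·0.003000 + 113.9·0.2732 = 31.31 g
  K2O: 57.99·0.6797 = 39.42 g
  B2O3: 119.0·0.5627 = 66.96 g
  Li2O: 113.9·0.07580 + 164.2·0.4035 = 74.89 g
  BaO: 45.76·0.7766 = 35.54 g
  SiO2: 64.75·0.9950 + 113.9·0.6360 = 136.9 g
LOI: 119.0·0.4373 + 64.75·0.002000 + 57.99·0.3203 + 45.76·0.2234 + 113.9·0.01500 + 164.2·0.5965 = 180.6 g
Glass = total batch minus LOI = 565.6 − 180.6 = 385.0 g (= the summed oxide contributions)
oxide / glass × 100 gives the wt %

Glass mass = 385.0 g (batch 565.6 − LOI 180.6).
Composition: Al2O3 8.133%, K2O 10.24%, B2O3 17.39%, Li2O 19.45%, BaO 9.231%, SiO2 35.55%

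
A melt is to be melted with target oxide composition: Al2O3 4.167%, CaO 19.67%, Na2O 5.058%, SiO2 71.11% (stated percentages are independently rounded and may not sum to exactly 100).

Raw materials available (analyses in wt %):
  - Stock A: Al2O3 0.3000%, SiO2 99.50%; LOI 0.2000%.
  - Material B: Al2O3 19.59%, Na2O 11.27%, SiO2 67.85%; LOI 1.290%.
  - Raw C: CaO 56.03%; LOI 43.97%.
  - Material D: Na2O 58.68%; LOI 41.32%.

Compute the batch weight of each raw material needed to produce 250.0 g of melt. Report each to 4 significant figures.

The whole derivation maintains full float precision in every operation; values along the way appear with 4-significant-figure rounding alongside each step — exactly one rounding lands on each reported figure; all derived quantities (glass mass, LOI, four oxide percentages, totals, the yield) are carried at full float precision from the weighed amounts for 250.0 g of glass, exactly as shown in problem or answer.
The oxide mass targets at 250.0 g melt:
  Al2O3: 4.167% × 250.0 = 10.42 g
  CaO: 19.67% × 250.0 = 49.18 g
  Na2O: 5.058% × 250.0 = 12.64 g
  SiO2: 71.11% × 250.0 = 177.8 g
Balance tally, oxide-wise, per the reported batch figures, per the basis as stated (each sum matches its target mass given rounding of the digits):
  Al2O3: 143.9·0.003000 + 50.97·0.1959 = 10.42 g (target 10.42 g)
  CaO: 87.77·0.5603 = 49.18 g (target 49.18 g)
  Na2O: 50.97·0.1127 + 11.76·0.5868 = 12.65 g (target 12.64 g)
  SiO2: 143.9·0.9950 + 50.97·0.6785 = 177.8 g (target 177.8 g)
Consistency of the glass mass: net batch after ignition = 250.0 g (the targets, summed, come to 250.0 g; stated basis 250.0 g — rounding explains the deltas).
Whole-batch sum: Σ batch = 294.4 g; Σ batch·LOI gives LOI loss = 44.40 g; glass ÷ batch gives a yield of 84.92%.

Batch per 250.0 g melt:
  Stock A: 143.9 g
  Material B: 50.97 g
  Raw C: 87.77 g
  Material D: 11.76 g
Total batch = 294.4 g; LOI loss = 44.40 g; yield = 84.92%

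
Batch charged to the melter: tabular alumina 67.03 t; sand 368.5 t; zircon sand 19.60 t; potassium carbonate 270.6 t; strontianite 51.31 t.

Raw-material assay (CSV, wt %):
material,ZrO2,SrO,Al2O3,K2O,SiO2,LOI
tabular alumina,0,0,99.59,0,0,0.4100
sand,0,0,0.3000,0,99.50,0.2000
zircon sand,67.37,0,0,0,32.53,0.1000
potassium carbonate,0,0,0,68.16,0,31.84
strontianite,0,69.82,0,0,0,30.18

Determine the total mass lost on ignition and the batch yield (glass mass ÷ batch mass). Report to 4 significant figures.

Mid-chain values are printed, with 4-significant-figure rounding, alongside each step. Every computation carries full precision all the way through. Exactly one rounding lands on every reported value; derived quantities are re-derived using the weight values at 674.4 t of glass at full precision (yield, net glass mass, five oxide percentages, ignition loss, the totals) as given in the problem or the answer.
Per-material ignition loss:
  tabular alumina: 67.03 × 0.004100 = 0.2748 t
  sand: 368.5 × 0.002000 = 0.7370 t
  zircon sand: 19.60 × 0.001000 = 0.01960 t
  potassium carbonate: 270.6 × 0.3184 = 86.16 t
  strontianite: 51.31 × 0.3018 = 15.49 t
Total LOI = 102.7 t
Glass = batch − LOI = 777.0 − 102.7 = 674.4 t

LOI loss = 102.7 t; glass = 674.4 t; yield = 86.79%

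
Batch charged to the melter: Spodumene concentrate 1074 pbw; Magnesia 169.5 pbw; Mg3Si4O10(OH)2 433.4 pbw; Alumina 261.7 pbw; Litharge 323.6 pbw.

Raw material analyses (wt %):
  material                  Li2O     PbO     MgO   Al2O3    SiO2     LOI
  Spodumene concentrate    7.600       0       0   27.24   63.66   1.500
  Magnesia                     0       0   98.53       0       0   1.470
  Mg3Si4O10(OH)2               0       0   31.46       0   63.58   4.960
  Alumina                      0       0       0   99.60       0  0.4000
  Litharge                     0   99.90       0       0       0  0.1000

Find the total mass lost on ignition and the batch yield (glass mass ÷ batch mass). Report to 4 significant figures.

The working math runs at full precision in every operation. In-progress results are printed with 4-significant-figure rounding in the working; each reported result includes exactly one rounding; the derived quantities (totals, ignition loss, the yield, net glass mass, the five compositions) are re-derived using the weight values on 2221 pbw of glass in full precision, as written in the problem or the answer.
Ignition loss by material:
  Spodumene concentrate: 1074 × 0.01500 = 16.11 pbw
  Magnesia: 169.5 × 0.01470 = 2.492 pbw
  Mg3Si4O10(OH)2: 433.4 × 0.04960 = 21.50 pbw
  Alumina: 261.7 × 0.004000 = 1.047 pbw
  Litharge: 323.6 × 0.001000 = 0.3236 pbw
Total LOI = 41.47 pbw
Glass = batch − LOI = 2262 − 41.47 = 2221 pbw

LOI loss = 41.47 pbw; glass = 2221 pbw; yield = 98.17%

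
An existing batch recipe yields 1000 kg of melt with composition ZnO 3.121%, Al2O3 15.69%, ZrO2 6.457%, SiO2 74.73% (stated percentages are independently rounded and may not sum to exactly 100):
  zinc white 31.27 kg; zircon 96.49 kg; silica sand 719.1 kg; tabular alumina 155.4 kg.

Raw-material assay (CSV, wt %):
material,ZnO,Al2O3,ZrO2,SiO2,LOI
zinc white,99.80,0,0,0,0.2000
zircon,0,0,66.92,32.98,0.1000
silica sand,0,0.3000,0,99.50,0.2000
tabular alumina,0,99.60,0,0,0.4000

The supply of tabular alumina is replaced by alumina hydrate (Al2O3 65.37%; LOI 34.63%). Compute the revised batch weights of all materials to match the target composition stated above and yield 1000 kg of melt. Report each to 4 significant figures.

Exact precision is held through the solve. Values along the way are printed rounded to four significant figures alongside each step; every reported figure takes a single rounding; derived quantities are recomputed at full float precision (the totals, yield, the four compositions, net glass mass, LOI) starting from the weights on 1000 kg of glass, as they appear in question or answer.
Target masses of each oxide per 1000 kg melt:
  ZnO: 3.121% × 1000 = 31.21 kg
  Al2O3: 15.69% × 1000 = 156.9 kg
  ZrO2: 6.457% × 1000 = 64.57 kg
  SiO2: 74.73% × 1000 = 747.3 kg
Oxide-by-oxide audit applying the batch weights above, on the stated basis (every target is met by its sum up to rounding of the answer):
  ZnO: 31.27·0.9980 = 31.21 kg (target 31.21 kg)
  Al2O3: 719.1·0.003000 + 236.7·0.6537 = 156.9 kg (target 156.9 kg)
  ZrO2: 96.49·0.6692 = 64.57 kg (target 64.57 kg)
  SiO2: 96.49·0.3298 + 719.1·0.9950 = 747.3 kg (target 747.3 kg)
Auditing the glass mass value: total batch − LOI = 1000 kg (targets for the oxides total 1000 kg; stated basis 1000 kg — a pure rounding effect).
Batch total: Σ batch = 1084 kg; LOI removed, Σ of batch·LOI: 83.57 kg; yield: glass divided by total = 92.29%.

Revised batch per 1000 kg melt:
  zinc white: 31.27 kg
  zircon: 96.49 kg
  silica sand: 719.1 kg
  alumina hydrate: 236.7 kg
Total batch = 1084 kg; LOI loss = 83.57 kg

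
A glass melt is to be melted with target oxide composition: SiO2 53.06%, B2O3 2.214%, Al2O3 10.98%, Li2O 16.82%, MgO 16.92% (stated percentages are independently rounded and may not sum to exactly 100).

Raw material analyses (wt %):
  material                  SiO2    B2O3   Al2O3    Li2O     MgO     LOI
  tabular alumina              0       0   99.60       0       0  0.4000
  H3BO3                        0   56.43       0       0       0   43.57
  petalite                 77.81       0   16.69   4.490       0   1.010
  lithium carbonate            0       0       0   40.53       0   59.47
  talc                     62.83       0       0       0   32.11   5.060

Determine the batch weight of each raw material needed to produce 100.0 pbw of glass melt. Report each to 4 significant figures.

All arithmetic maintains full precision at every stage — mid-chain values are shown with 4-significant-figure rounding alongside each step — every reported number undergoes a single rounding. The derived quantities (the five compositions, LOI, the yield, net glass mass, totals) are carried starting from the weights on 100.0 pbw of glass at exact precision as set out in question or answer.
Per-oxide target masses for 100.0 pbw glass melt:
  SiO2: 53.06% × 100.0 = 53.06 pbw
  B2O3: 2.214% × 100.0 = 2.214 pbw
  Al2O3: 10.98% × 100.0 = 10.98 pbw
  Li2O: 16.82% × 100.0 = 16.82 pbw
  MgO: 16.92% × 100.0 = 16.92 pbw
Verifying the oxide balance with the batch weights as given, on the stated basis (sums match the target masses up to rounding of the answer):
  SiO2: 25.64·0.7781 + 52.69·0.6283 = 53.06 pbw (target 53.06 pbw)
  B2O3: 3.923·0.5643 = 2.214 pbw (target 2.214 pbw)
  Al2O3: 6.727·0.9960 + 25.64·0.1669 = 10.98 pbw (target 10.98 pbw)
  Li2O: 25.64·0.04490 + 38.66·0.4053 = 16.82 pbw (target 16.82 pbw)
  MgO: 52.69·0.3211 = 16.92 pbw (target 16.92 pbw)
Glass-mass sanity pass: batch total minus LOI = 99.99 pbw (summing oxide targets gives 99.99 pbw; stated basis 100.0 pbw — rounding explains the deltas).
Total batch = Σ batch = 127.6 pbw; Σ batch·LOI gives LOI loss = 27.65 pbw; as yield: glass ÷ batch → 78.34%.

Batch per 100.0 pbw glass melt:
  tabular alumina: 6.727 pbw
  H3BO3: 3.923 pbw
  petalite: 25.64 pbw
  lithium carbonate: 38.66 pbw
  talc: 52.69 pbw
Total batch = 127.6 pbw; LOI loss = 27.65 pbw; yield = 78.34%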